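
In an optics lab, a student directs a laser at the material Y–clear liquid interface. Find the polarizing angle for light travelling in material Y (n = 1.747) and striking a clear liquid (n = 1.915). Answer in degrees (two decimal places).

θ_B ≈ 47.63°

tan θ_B = n₂/n₁ = 1.915/1.747 = 1.0962.
So θ_B = arctan 1.0962 = 47.63°.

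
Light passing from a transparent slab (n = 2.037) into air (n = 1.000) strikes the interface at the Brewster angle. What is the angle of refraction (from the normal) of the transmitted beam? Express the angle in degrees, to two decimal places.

First find Brewster's angle: tan θ_B = 1.000/2.037 = 0.4909, giving θ_B = 26.15°.
At Brewster's angle the reflected and refracted rays are perpendicular, so θ_t = 90° − θ_B = 90° − 26.15° = 63.85°.

θ_t ≈ 63.85°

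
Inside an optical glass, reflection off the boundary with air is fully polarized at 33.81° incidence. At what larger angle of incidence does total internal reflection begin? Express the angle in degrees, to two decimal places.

θ_c ≈ 42.04°

n₂/n₁ = tan 33.81° = 0.6697; the critical angle satisfies sin θ_c = n₂/n₁.
θ_c = arcsin(0.6697) = 42.04°.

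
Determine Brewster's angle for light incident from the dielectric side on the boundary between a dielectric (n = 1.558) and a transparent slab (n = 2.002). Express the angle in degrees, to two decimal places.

Here n₂/n₁ = 2.002/1.558 = 1.2850, and Brewster's law gives tan θ_B = n₂/n₁. Taking the arctangent, θ_B = 52.11°.

θ_B ≈ 52.11°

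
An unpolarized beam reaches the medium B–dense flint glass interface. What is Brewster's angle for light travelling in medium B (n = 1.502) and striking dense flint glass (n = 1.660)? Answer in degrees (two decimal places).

θ_B ≈ 47.86°

At Brewster's angle the reflected and refracted rays are perpendicular, which with Snell's law gives tan θ_B = n₂/n₁.
Brewster's condition: tan θ_B = n₂/n₁ = 1.660/1.502 = 1.1052.
θ_B = arctan(1.1052) = 47.86°.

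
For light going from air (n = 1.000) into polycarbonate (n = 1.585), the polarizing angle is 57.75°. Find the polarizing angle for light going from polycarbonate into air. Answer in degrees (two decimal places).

The two Brewster angles are complementary: θ_B' = 90° − θ_B = 90° − 57.75° = 32.25°.

θ_B' ≈ 32.25°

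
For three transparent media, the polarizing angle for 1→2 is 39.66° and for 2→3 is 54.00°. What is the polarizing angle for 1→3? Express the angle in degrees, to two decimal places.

Each Brewster angle gives a ratio: n₂/n₁ = tan 39.66° = 0.8290, n₃/n₂ = tan 54.00° = 1.3764.
n₃/n₁ = 1.1411. Then tan θ_B(1→3) = n₃/n₁, so θ_B(1→3) = arctan(1.1411) = 48.77°.

θ_B ≈ 48.77°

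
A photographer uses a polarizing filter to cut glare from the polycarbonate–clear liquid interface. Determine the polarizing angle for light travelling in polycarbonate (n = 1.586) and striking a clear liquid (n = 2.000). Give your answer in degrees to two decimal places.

θ_B ≈ 51.59°

tan θ_B = n₂/n₁ = 2.000/1.586 = 1.2610. Taking the arctangent, θ_B = 51.59°.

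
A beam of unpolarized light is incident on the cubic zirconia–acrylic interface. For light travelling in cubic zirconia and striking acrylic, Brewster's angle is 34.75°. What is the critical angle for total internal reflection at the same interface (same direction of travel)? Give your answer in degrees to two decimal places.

θ_c ≈ 43.93°

From Brewster, n₂/n₁ = tan θ_B = tan 34.75° = 0.6937.
Then sin θ_c = n₂/n₁ = 0.6937, so θ_c = arcsin 0.6937 = 43.93°.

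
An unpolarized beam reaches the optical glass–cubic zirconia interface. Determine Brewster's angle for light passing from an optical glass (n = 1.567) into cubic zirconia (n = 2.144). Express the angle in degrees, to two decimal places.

θ_B ≈ 53.84°

At Brewster's angle the reflected and refracted rays are perpendicular, which with Snell's law gives tan θ_B = n₂/n₁.
Here n₂/n₁ = 2.144/1.567 = 1.3682, and Brewster's law gives tan θ_B = n₂/n₁. Taking the arctangent, θ_B = 53.84°.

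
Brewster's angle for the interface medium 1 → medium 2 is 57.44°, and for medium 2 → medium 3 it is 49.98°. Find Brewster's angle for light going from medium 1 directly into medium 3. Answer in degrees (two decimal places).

θ_B ≈ 61.80°

n₂/n₁ = tan 57.44° = 1.5661 and n₃/n₂ = tan 49.98° = 1.1909.
Multiplying, n₃/n₁ = 1.5661 × 1.1909 = 1.8650, and θ_B(1→3) = arctan 1.8650 = 61.80°.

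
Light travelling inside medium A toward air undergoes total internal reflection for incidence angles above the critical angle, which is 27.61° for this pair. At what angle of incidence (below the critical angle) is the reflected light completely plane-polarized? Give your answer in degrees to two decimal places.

θ_B ≈ 24.87°

At the critical angle sin θ_c = n₂/n₁, giving n₂/n₁ = sin 27.61° = 0.4635.
Then tan θ_B = n₂/n₁ = 0.4635, so θ_B = arctan 0.4635 = 24.87°.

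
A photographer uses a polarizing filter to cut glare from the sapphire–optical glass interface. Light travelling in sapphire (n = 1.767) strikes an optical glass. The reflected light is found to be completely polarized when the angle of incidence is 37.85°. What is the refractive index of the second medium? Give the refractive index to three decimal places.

Brewster's law: tan θ_B = n₂/n₁ (light incident in sapphire, refracted into an optical glass).
n₂ = n₁ tan θ_B = 1.767 × tan 37.85° = 1.373.

n ≈ 1.373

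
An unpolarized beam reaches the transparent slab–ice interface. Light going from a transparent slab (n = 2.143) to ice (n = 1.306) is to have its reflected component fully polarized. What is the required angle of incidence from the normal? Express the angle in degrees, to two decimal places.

At Brewster's angle the reflected and refracted rays are perpendicular, which with Snell's law gives tan θ_B = n₂/n₁.
tan θ_B = n₂/n₁ = 1.306/2.143 = 0.6094. Taking the arctangent, θ_B = 31.36°.

θ_B ≈ 31.36°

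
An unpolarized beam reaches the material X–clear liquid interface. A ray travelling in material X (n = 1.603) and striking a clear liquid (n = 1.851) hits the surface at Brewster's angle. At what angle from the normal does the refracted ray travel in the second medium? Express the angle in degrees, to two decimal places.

First find Brewster's angle: tan θ_B = 1.851/1.603 = 1.1547, giving θ_B = 49.11°.
The refracted ray is perpendicular to the reflected ray, so θ_t = 90° − θ_B = 40.89°.

θ_t ≈ 40.89°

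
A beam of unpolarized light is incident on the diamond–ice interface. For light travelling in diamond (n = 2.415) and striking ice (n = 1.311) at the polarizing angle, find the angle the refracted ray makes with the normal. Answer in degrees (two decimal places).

θ_t ≈ 61.50°

First find Brewster's angle: tan θ_B = 1.311/2.415 = 0.5429, giving θ_B = 28.50°.
At Brewster's angle the reflected and refracted rays are perpendicular, so θ_t = 90° − θ_B = 90° − 28.50° = 61.50°.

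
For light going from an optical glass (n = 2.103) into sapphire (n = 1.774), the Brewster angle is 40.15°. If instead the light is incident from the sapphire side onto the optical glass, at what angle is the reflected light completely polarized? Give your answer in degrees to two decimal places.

The two Brewster angles are complementary: θ_B' = 90° − θ_B = 90° − 40.15° = 49.85°.

θ_B' ≈ 49.85°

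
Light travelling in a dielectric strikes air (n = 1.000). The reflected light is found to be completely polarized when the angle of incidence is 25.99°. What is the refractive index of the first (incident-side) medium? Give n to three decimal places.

n ≈ 2.051

At the polarizing angle, tan θ_B = n₂/n₁ with n₁ on the incident side (a dielectric) and n₂ on the transmitted side (air).
n₁ = n₂ / tan θ_B = 1.000 / tan 25.99° = 2.051.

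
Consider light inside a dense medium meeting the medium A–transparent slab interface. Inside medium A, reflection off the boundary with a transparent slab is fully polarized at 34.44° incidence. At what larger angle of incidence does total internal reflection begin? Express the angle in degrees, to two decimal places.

From Brewster, n₂/n₁ = tan θ_B = tan 34.44° = 0.6857.
Then sin θ_c = n₂/n₁ = 0.6857, so θ_c = arcsin 0.6857 = 43.29°.

θ_c ≈ 43.29°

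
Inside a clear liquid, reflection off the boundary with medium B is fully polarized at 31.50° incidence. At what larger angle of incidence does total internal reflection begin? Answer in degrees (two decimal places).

θ_c ≈ 37.79°

From Brewster, n₂/n₁ = tan θ_B = tan 31.50° = 0.6128.
Then sin θ_c = n₂/n₁ = 0.6128, so θ_c = arcsin 0.6128 = 37.79°.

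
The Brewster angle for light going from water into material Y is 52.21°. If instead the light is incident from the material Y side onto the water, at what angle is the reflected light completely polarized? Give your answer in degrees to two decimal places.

Reversing the direction swaps n₁ and n₂, so tan θ_B' = 1/tan θ_B and θ_B' = 90° − θ_B.
Hence θ_B' = 90° − 52.21° = 37.79°.

θ_B' ≈ 37.79°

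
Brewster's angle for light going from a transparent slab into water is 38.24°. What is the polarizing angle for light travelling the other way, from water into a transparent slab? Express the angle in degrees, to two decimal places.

Reversing the direction swaps n₁ and n₂, so tan θ_B' = 1/tan θ_B and θ_B' = 90° − θ_B.
Hence θ_B' = 90° − 38.24° = 51.76°.

θ_B' ≈ 51.76°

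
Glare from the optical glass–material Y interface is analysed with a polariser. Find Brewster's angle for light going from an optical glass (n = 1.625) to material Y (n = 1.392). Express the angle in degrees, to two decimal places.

θ_B ≈ 40.58°

The reflected p-component vanishes when tan θ_B = n₂/n₁.
tan θ_B = n₂/n₁ = 1.392/1.625 = 0.8566.
θ_B = arctan(0.8566) = 40.58°.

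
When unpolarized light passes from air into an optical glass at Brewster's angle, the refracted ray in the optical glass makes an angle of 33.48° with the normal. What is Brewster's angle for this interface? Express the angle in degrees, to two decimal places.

Since the reflected and refracted rays are at right angles at the polarizing angle, θ_B + θ_t = 90°.
θ_B = 90° − 33.48° = 56.52°.

θ_B ≈ 56.52°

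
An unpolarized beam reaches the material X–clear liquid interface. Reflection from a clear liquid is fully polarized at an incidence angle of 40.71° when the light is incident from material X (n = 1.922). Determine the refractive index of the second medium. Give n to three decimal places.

n ≈ 1.654

Brewster's law: tan θ_B = n₂/n₁ (light incident in material X, refracted into a clear liquid).
n₂ = n₁ tan θ_B = 1.922 × tan 40.71° = 1.654.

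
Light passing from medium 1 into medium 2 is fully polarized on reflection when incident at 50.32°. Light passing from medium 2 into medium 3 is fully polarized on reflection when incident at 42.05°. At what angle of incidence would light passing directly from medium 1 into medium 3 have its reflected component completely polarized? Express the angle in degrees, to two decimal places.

n₂/n₁ = tan 50.32° = 1.2054 and n₃/n₂ = tan 42.05° = 0.9020.
n₃/n₁ = 1.0872. Then tan θ_B(1→3) = n₃/n₁, so θ_B(1→3) = arctan(1.0872) = 47.39°.

θ_B ≈ 47.39°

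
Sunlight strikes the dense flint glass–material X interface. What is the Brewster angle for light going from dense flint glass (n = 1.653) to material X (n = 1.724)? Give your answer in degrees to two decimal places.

θ_B ≈ 46.20°

The reflected p-component vanishes when tan θ_B = n₂/n₁.
Brewster's condition: tan θ_B = n₂/n₁ = 1.724/1.653 = 1.0430.
θ_B = arctan(1.0430) = 46.20°.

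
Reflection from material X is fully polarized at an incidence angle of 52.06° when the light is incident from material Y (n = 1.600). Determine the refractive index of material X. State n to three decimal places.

Full polarization of the reflected beam means tan θ_B = n₂/n₁, where n₁ is the incident medium (material Y).
n₂ = n₁ tan θ_B = 1.600 × tan 52.06° = 2.052.

n ≈ 2.052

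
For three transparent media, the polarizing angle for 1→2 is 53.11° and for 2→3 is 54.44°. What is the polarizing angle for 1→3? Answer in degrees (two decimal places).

θ_B ≈ 61.78°

tan θ_B(1→2) = n₂/n₁ = tan 53.11° = 1.3324.
tan θ_B(2→3) = n₃/n₂ = tan 54.44° = 1.3988.
So n₃/n₁ = (n₂/n₁)(n₃/n₂) = 1.3324 × 1.3988 = 1.8638.
θ_B(1→3) = arctan(1.8638) = 61.78°.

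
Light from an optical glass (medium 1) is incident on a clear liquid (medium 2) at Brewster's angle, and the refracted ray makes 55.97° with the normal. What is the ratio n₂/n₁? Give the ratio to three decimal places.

At Brewster incidence θ_B = 90° − θ_t = 90° − 55.97° = 34.03°.
tan θ_B = n₂/n₁, so n₂/n₁ = tan 34.03° = 0.675.

n₂/n₁ ≈ 0.675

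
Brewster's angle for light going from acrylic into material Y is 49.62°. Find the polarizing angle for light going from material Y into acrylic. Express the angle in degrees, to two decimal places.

Reversing the direction swaps n₁ and n₂, so tan θ_B' = 1/tan θ_B and θ_B' = 90° − θ_B.
Hence θ_B' = 90° − 49.62° = 40.38°.

θ_B' ≈ 40.38°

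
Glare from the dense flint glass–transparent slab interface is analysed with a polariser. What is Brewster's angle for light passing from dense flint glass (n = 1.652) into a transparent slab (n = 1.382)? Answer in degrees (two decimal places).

θ_B ≈ 39.91°

tan θ_B = n₂/n₁ = 1.382/1.652 = 0.8366. Taking the arctangent, θ_B = 39.91°.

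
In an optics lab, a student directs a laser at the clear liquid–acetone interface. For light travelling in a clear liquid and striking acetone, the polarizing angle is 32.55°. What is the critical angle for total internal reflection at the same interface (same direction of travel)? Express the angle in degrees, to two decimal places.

tan θ_B = n₂/n₁ = tan 32.55° = 0.6383.
Total internal reflection: sin θ_c = n₂/n₁ = 0.6383.
θ_c = arcsin(0.6383) = 39.67°.

θ_c ≈ 39.67°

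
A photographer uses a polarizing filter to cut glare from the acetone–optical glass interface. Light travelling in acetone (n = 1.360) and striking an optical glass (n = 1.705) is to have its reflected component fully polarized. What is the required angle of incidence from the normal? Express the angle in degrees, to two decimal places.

Brewster's condition: tan θ_B = n₂/n₁ = 1.705/1.360 = 1.2537.
So θ_B = arctan 1.2537 = 51.42°.

θ_B ≈ 51.42°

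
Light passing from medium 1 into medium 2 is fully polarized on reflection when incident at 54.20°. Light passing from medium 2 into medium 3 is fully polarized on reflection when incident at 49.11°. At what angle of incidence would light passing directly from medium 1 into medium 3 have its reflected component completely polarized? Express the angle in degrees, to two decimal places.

tan θ_B(1→2) = n₂/n₁ = tan 54.20° = 1.3865.
tan θ_B(2→3) = n₃/n₂ = tan 49.11° = 1.1548.
Multiplying, n₃/n₁ = 1.3865 × 1.1548 = 1.6012, and θ_B(1→3) = arctan 1.6012 = 58.01°.

θ_B ≈ 58.01°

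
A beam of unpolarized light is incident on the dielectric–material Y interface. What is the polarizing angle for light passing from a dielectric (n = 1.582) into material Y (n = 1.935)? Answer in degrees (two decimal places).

At Brewster's angle the reflected and refracted rays are perpendicular, which with Snell's law gives tan θ_B = n₂/n₁.
Here n₂/n₁ = 1.935/1.582 = 1.2231, and Brewster's law gives tan θ_B = n₂/n₁. Taking the arctangent, θ_B = 50.73°.

θ_B ≈ 50.73°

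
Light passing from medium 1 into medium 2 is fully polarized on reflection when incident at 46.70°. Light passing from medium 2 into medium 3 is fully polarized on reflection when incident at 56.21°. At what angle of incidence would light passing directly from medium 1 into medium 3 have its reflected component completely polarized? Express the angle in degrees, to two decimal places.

θ_B ≈ 57.76°

n₂/n₁ = tan 46.70° = 1.0612 and n₃/n₂ = tan 56.21° = 1.4943.
So n₃/n₁ = (n₂/n₁)(n₃/n₂) = 1.0612 × 1.4943 = 1.5858.
θ_B(1→3) = arctan(1.5858) = 57.76°.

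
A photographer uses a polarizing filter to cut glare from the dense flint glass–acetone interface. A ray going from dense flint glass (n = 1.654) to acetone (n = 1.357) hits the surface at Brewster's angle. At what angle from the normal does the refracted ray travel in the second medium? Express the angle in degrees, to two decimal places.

First find Brewster's angle: tan θ_B = 1.357/1.654 = 0.8204, giving θ_B = 39.37°.
The refracted ray is perpendicular to the reflected ray, so θ_t = 90° − θ_B = 50.63°.

θ_t ≈ 50.63°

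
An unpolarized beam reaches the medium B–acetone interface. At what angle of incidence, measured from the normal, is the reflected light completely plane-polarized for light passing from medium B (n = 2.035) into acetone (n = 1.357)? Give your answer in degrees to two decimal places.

θ_B ≈ 33.70°

Here n₂/n₁ = 1.357/2.035 = 0.6668, and Brewster's law gives tan θ_B = n₂/n₁. Taking the arctangent, θ_B = 33.70°.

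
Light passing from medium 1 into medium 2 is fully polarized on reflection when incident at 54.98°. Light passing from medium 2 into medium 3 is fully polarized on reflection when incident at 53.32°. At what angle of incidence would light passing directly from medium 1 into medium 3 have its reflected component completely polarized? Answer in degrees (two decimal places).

θ_B ≈ 62.44°

n₂/n₁ = tan 54.98° = 1.4271 and n₃/n₂ = tan 53.32° = 1.3426.
Multiplying, n₃/n₁ = 1.4271 × 1.3426 = 1.9160, and θ_B(1→3) = arctan 1.9160 = 62.44°.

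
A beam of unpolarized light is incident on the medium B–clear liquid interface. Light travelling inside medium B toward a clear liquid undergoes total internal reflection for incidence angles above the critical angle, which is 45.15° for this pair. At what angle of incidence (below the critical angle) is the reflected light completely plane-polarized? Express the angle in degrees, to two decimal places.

θ_B ≈ 35.33°

n₂/n₁ = sin θ_c = sin 45.15° = 0.7090.
tan θ_B equals the same ratio, so θ_B = arctan(0.7090) = 35.33°.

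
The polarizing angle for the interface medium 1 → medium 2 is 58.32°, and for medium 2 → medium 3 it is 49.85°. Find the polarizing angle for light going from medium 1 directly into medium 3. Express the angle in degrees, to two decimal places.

θ_B ≈ 62.50°

n₂/n₁ = tan 58.32° = 1.6204 and n₃/n₂ = tan 49.85° = 1.1854.
Multiplying, n₃/n₁ = 1.6204 × 1.1854 = 1.9209, and θ_B(1→3) = arctan 1.9209 = 62.50°.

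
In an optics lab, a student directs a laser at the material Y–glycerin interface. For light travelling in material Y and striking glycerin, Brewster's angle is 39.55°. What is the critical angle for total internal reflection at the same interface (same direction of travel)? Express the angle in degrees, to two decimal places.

θ_c ≈ 55.67°

From Brewster, n₂/n₁ = tan θ_B = tan 39.55° = 0.8258.
Then sin θ_c = n₂/n₁ = 0.8258, so θ_c = arcsin 0.8258 = 55.67°.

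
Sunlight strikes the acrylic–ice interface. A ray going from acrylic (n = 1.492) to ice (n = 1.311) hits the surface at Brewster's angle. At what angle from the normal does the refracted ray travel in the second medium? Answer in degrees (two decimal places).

θ_t ≈ 48.69°

First find Brewster's angle: tan θ_B = 1.311/1.492 = 0.8787, giving θ_B = 41.31°.
At Brewster's angle the reflected and refracted rays are perpendicular, so θ_t = 90° − θ_B = 90° − 41.31° = 48.69°.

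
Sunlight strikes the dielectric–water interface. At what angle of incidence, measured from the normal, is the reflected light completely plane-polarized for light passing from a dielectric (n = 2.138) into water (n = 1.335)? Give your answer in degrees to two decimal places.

θ_B ≈ 31.98°

The reflected p-component vanishes when tan θ_B = n₂/n₁.
tan θ_B = n₂/n₁ = 1.335/2.138 = 0.6244.
θ_B = arctan(0.6244) = 31.98°.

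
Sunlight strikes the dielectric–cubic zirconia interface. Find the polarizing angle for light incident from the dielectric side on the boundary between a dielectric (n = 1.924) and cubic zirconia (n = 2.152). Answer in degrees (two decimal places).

tan θ_B = n₂/n₁ = 2.152/1.924 = 1.1185. Taking the arctangent, θ_B = 48.20°.

θ_B ≈ 48.20°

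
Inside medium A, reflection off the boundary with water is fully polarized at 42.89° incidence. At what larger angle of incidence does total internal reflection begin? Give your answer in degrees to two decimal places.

θ_c ≈ 68.27°

From Brewster, n₂/n₁ = tan θ_B = tan 42.89° = 0.9289.
Then sin θ_c = n₂/n₁ = 0.9289, so θ_c = arcsin 0.9289 = 68.27°.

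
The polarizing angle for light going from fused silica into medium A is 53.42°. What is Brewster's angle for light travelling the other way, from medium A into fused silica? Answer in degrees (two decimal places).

θ_B' ≈ 36.58°

The two Brewster angles are complementary: θ_B' = 90° − θ_B = 90° − 53.42° = 36.58°.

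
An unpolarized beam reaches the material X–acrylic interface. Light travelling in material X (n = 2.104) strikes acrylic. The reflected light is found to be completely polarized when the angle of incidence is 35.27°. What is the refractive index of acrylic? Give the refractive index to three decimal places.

Full polarization of the reflected beam means tan θ_B = n₂/n₁, where n₁ is the incident medium (material X).
n₂ = n₁ tan θ_B = 2.104 × tan 35.27° = 1.488.

n ≈ 1.488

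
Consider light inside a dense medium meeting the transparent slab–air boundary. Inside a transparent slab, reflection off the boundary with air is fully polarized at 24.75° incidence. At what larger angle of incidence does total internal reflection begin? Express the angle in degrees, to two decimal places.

n₂/n₁ = tan 24.75° = 0.4610; the critical angle satisfies sin θ_c = n₂/n₁.
θ_c = arcsin(0.4610) = 27.45°.

θ_c ≈ 27.45°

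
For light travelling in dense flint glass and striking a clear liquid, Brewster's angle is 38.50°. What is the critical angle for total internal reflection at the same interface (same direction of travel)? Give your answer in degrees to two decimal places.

tan θ_B = n₂/n₁ = tan 38.50° = 0.7954.
Total internal reflection: sin θ_c = n₂/n₁ = 0.7954.
θ_c = arcsin(0.7954) = 52.70°.

θ_c ≈ 52.70°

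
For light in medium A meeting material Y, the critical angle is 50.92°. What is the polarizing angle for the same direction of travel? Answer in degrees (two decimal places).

θ_B ≈ 37.82°

sin θ_c = n₂/n₁, so n₂/n₁ = sin 50.92° = 0.7763.
Brewster: tan θ_B = n₂/n₁ = 0.7763.
θ_B = arctan(0.7763) = 37.82°.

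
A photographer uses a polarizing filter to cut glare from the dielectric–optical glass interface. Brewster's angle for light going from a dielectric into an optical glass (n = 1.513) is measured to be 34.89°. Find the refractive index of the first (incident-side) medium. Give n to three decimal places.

Full polarization of the reflected beam means tan θ_B = n₂/n₁, where n₁ is the incident medium (a dielectric).
n₁ = n₂ / tan θ_B = 1.513 / tan 34.89° = 2.170.

n ≈ 2.170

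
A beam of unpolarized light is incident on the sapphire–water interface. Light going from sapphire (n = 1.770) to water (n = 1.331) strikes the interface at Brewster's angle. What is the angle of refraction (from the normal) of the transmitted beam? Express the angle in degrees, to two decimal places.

θ_t ≈ 53.06°

tan θ_B = n₂/n₁ = 1.331/1.770 = 0.7520, so θ_B = 36.94°.
Since θ_B + θ_t = 90° at Brewster incidence, θ_t = 90° − 36.94° = 53.06°.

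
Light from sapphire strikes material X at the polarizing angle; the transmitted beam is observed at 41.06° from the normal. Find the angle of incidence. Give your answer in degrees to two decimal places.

θ_B ≈ 48.94°

At Brewster's angle the reflected and refracted rays are perpendicular, so θ_B + θ_t = 90°.
So θ_B = 90° − θ_t = 90° − 41.06° = 48.94°.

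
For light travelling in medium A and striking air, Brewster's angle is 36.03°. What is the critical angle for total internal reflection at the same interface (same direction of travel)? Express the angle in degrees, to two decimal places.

θ_c ≈ 46.66°

n₂/n₁ = tan 36.03° = 0.7273; the critical angle satisfies sin θ_c = n₂/n₁.
θ_c = arcsin(0.7273) = 46.66°.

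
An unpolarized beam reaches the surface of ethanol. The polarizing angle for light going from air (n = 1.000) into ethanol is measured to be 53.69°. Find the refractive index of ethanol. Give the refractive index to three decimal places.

At the polarizing angle, tan θ_B = n₂/n₁ with n₁ on the incident side (air) and n₂ on the transmitted side (ethanol).
n₂ = n₁ tan θ_B = 1.000 × tan 53.69° = 1.361.

n ≈ 1.361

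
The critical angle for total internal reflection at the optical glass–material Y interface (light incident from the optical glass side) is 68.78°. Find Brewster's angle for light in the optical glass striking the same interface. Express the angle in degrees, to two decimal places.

At the critical angle sin θ_c = n₂/n₁, giving n₂/n₁ = sin 68.78° = 0.9322.
Then tan θ_B = n₂/n₁ = 0.9322, so θ_B = arctan 0.9322 = 42.99°.

θ_B ≈ 42.99°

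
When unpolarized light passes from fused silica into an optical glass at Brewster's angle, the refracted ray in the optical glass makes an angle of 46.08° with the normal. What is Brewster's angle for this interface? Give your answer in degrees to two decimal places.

θ_B ≈ 43.92°

Brewster's condition makes the reflected and refracted beams perpendicular: θ_B + θ_t = 90°.
So θ_B = 90° − θ_t = 90° − 46.08° = 43.92°.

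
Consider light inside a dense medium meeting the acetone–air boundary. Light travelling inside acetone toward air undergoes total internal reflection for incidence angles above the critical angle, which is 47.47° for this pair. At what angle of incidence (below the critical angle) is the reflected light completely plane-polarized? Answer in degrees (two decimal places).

θ_B ≈ 36.39°

At the critical angle sin θ_c = n₂/n₁, giving n₂/n₁ = sin 47.47° = 0.7369.
Then tan θ_B = n₂/n₁ = 0.7369, so θ_B = arctan 0.7369 = 36.39°.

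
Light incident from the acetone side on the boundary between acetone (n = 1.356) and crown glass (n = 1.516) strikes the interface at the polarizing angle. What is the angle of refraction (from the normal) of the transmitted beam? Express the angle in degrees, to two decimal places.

θ_t ≈ 41.81°

tan θ_B = n₂/n₁ = 1.516/1.356 = 1.1180, so θ_B = 48.19°.
Since θ_B + θ_t = 90° at Brewster incidence, θ_t = 90° − 48.19° = 41.81°.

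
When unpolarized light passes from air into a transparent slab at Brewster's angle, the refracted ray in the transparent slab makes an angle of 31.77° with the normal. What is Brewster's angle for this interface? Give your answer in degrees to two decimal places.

θ_B ≈ 58.23°

At Brewster's angle the reflected and refracted rays are perpendicular, so θ_B + θ_t = 90°.
θ_B = 90° − 31.77° = 58.23°.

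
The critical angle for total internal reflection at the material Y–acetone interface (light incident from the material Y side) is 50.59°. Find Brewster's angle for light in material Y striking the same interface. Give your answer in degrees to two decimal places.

n₂/n₁ = sin θ_c = sin 50.59° = 0.7726.
tan θ_B equals the same ratio, so θ_B = arctan(0.7726) = 37.69°.

θ_B ≈ 37.69°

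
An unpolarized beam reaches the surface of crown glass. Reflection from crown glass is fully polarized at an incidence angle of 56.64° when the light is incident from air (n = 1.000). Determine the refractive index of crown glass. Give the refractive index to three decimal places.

n ≈ 1.519

At Brewster's angle, tan θ_B = n₂/n₁ with n₁ on the incident side (air) and n₂ on the transmitted side (crown glass).
n₂ = n₁ tan θ_B = 1.000 × tan 56.64° = 1.519.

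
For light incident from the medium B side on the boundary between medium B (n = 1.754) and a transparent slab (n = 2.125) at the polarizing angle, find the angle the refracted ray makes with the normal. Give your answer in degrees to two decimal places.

tan θ_B = n₂/n₁ = 2.125/1.754 = 1.2115, so θ_B = 50.46°.
Since θ_B + θ_t = 90° at Brewster incidence, θ_t = 90° − 50.46° = 39.54°.

θ_t ≈ 39.54°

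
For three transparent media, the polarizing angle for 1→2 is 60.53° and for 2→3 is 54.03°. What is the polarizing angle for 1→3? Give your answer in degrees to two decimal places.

n₂/n₁ = tan 60.53° = 1.7697 and n₃/n₂ = tan 54.03° = 1.3779.
So n₃/n₁ = (n₂/n₁)(n₃/n₂) = 1.7697 × 1.3779 = 2.4384.
θ_B(1→3) = arctan(2.4384) = 67.70°.

θ_B ≈ 67.70°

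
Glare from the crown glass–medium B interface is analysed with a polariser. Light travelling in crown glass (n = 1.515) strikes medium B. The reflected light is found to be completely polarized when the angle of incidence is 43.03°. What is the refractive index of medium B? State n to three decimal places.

Brewster's law: tan θ_B = n₂/n₁ (light incident in crown glass, refracted into medium B).
n₂ = n₁ tan θ_B = 1.515 × tan 43.03° = 1.414.

n ≈ 1.414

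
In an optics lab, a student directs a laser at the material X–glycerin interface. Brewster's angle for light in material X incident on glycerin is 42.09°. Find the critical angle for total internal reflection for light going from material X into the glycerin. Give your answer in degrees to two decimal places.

n₂/n₁ = tan 42.09° = 0.9033; the critical angle satisfies sin θ_c = n₂/n₁.
θ_c = arcsin(0.9033) = 64.59°.

θ_c ≈ 64.59°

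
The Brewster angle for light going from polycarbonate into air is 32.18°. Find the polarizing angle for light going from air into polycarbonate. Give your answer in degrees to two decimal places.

tan θ_B' = n₁/n₂ = 1/tan θ_B, so θ_B' = 90° − θ_B.
θ_B' = 90° − 32.18° = 57.82°.

θ_B' ≈ 57.82°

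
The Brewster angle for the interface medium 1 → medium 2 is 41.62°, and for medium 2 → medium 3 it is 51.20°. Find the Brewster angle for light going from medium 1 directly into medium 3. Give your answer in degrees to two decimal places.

θ_B ≈ 47.86°

n₂/n₁ = tan 41.62° = 0.8885 and n₃/n₂ = tan 51.20° = 1.2437.
So n₃/n₁ = (n₂/n₁)(n₃/n₂) = 0.8885 × 1.2437 = 1.1050.
θ_B(1→3) = arctan(1.1050) = 47.86°.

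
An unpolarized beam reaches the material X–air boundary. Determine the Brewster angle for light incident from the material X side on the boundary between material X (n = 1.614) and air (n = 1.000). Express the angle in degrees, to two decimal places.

The reflected p-component vanishes when tan θ_B = n₂/n₁.
tan θ_B = n₂/n₁ = 1.000/1.614 = 0.6196. Taking the arctangent, θ_B = 31.78°.

θ_B ≈ 31.78°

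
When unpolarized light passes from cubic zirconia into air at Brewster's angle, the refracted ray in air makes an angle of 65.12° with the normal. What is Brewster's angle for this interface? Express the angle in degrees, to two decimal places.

At Brewster's angle the reflected and refracted rays are perpendicular, so θ_B + θ_t = 90°.
θ_B = 90° − 65.12° = 24.88°.

θ_B ≈ 24.88°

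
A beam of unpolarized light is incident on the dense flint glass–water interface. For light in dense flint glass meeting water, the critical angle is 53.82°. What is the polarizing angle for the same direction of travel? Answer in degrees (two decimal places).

θ_B ≈ 38.91°

n₂/n₁ = sin θ_c = sin 53.82° = 0.8072.
tan θ_B equals the same ratio, so θ_B = arctan(0.8072) = 38.91°.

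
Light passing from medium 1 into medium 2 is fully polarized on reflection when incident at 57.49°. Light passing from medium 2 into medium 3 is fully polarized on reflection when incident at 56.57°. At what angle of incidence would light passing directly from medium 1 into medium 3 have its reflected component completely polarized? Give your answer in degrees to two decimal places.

θ_B ≈ 67.18°

n₂/n₁ = tan 57.49° = 1.5691 and n₃/n₂ = tan 56.57° = 1.5149.
n₃/n₁ = 2.3769. Then tan θ_B(1→3) = n₃/n₁, so θ_B(1→3) = arctan(2.3769) = 67.18°.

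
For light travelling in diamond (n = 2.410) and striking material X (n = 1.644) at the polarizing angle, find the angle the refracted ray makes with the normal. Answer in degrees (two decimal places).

First find Brewster's angle: tan θ_B = 1.644/2.410 = 0.6822, giving θ_B = 34.30°.
The refracted ray is perpendicular to the reflected ray, so θ_t = 90° − θ_B = 55.70°.

θ_t ≈ 55.70°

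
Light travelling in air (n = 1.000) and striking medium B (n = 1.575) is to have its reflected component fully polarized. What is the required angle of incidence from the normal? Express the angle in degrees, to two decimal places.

θ_B ≈ 57.59°

The reflected p-component vanishes when tan θ_B = n₂/n₁.
Here n₂/n₁ = 1.575/1.000 = 1.5750, and Brewster's law gives tan θ_B = n₂/n₁.
θ_B = arctan(1.5750) = 57.59°.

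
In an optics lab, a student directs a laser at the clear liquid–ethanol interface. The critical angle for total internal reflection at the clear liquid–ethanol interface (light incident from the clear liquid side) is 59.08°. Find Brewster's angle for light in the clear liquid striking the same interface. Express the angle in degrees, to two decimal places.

n₂/n₁ = sin θ_c = sin 59.08° = 0.8579.
tan θ_B equals the same ratio, so θ_B = arctan(0.8579) = 40.63°.

θ_B ≈ 40.63°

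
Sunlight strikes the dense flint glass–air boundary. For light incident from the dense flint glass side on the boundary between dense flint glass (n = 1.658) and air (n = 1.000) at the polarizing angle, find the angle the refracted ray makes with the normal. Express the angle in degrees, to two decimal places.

θ_t ≈ 58.90°

First find Brewster's angle: tan θ_B = 1.000/1.658 = 0.6031, giving θ_B = 31.10°.
The refracted ray is perpendicular to the reflected ray, so θ_t = 90° − θ_B = 58.90°.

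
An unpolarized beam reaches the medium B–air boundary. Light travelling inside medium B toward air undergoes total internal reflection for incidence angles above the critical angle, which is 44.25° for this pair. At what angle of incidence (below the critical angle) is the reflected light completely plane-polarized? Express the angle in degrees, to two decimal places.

θ_B ≈ 34.91°

n₂/n₁ = sin θ_c = sin 44.25° = 0.6978.
tan θ_B equals the same ratio, so θ_B = arctan(0.6978) = 34.91°.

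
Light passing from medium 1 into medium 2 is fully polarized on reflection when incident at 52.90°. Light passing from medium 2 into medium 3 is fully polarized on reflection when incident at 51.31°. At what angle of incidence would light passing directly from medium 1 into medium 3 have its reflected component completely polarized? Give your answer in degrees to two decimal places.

n₂/n₁ = tan 52.90° = 1.3222 and n₃/n₂ = tan 51.31° = 1.2487.
n₃/n₁ = 1.6510. Then tan θ_B(1→3) = n₃/n₁, so θ_B(1→3) = arctan(1.6510) = 58.80°.

θ_B ≈ 58.80°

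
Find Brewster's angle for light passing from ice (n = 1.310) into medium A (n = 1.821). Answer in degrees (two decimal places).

θ_B ≈ 54.27°

Brewster's condition: tan θ_B = n₂/n₁ = 1.821/1.310 = 1.3901.
So θ_B = arctan 1.3901 = 54.27°.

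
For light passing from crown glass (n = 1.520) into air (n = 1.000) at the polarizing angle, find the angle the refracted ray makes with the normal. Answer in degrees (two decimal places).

First find Brewster's angle: tan θ_B = 1.000/1.520 = 0.6579, giving θ_B = 33.34°.
At Brewster's angle the reflected and refracted rays are perpendicular, so θ_t = 90° − θ_B = 90° − 33.34° = 56.66°.

θ_t ≈ 56.66°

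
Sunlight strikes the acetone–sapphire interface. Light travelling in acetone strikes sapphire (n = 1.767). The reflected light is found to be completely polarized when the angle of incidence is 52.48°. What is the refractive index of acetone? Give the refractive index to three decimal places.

At the Brewster angle, tan θ_B = n₂/n₁ with n₁ on the incident side (acetone) and n₂ on the transmitted side (sapphire).
n₁ = n₂ / tan θ_B = 1.767 / tan 52.48° = 1.357.

n ≈ 1.357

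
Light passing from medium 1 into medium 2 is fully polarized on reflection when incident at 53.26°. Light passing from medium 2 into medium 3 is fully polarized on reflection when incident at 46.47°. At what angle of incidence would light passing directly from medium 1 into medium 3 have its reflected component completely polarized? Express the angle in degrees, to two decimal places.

θ_B ≈ 54.66°

Each Brewster angle gives a ratio: n₂/n₁ = tan 53.26° = 1.3397, n₃/n₂ = tan 46.47° = 1.0527.
Multiplying, n₃/n₁ = 1.3397 × 1.0527 = 1.4102, and θ_B(1→3) = arctan 1.4102 = 54.66°.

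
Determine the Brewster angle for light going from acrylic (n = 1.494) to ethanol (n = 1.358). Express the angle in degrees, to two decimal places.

Brewster's condition: tan θ_B = n₂/n₁ = 1.358/1.494 = 0.9090.
So θ_B = arctan 0.9090 = 42.27°.

θ_B ≈ 42.27°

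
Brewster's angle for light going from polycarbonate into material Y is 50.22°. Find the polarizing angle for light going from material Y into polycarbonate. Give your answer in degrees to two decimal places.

θ_B' ≈ 39.78°

tan θ_B' = n₁/n₂ = 1/tan θ_B, so θ_B' = 90° − θ_B.
θ_B' = 90° − 50.22° = 39.78°.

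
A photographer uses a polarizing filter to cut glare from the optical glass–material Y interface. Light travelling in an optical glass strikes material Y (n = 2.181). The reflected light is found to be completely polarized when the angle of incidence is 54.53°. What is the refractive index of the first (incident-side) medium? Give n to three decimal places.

At the Brewster angle, tan θ_B = n₂/n₁ with n₁ on the incident side (an optical glass) and n₂ on the transmitted side (material Y).
n₁ = n₂ / tan θ_B = 2.181 / tan 54.53° = 1.554.

n ≈ 1.554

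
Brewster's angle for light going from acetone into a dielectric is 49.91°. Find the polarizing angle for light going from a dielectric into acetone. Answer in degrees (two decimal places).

θ_B' ≈ 40.09°

tan θ_B' = n₁/n₂ = 1/tan θ_B, so θ_B' = 90° − θ_B.
θ_B' = 90° − 49.91° = 40.09°.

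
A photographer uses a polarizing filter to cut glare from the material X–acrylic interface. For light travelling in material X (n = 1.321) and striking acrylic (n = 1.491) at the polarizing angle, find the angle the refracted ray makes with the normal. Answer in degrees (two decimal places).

θ_t ≈ 41.54°

θ_B = arctan(n₂/n₁) = arctan(1.491/1.321) = 48.46°.
Since θ_B + θ_t = 90° at Brewster incidence, θ_t = 90° − 48.46° = 41.54°.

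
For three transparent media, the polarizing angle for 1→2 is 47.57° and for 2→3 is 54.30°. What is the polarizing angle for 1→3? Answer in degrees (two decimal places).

tan θ_B(1→2) = n₂/n₁ = tan 47.57° = 1.0940.
tan θ_B(2→3) = n₃/n₂ = tan 54.30° = 1.3916.
n₃/n₁ = 1.5224. Then tan θ_B(1→3) = n₃/n₁, so θ_B(1→3) = arctan(1.5224) = 56.70°.

θ_B ≈ 56.70°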